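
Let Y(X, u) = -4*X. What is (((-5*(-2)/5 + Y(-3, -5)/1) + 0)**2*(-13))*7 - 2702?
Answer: -20538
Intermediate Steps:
(((-5*(-2)/5 + Y(-3, -5)/1) + 0)**2*(-13))*7 - 2702 = (((-5*(-2)/5 - 4*(-3)/1) + 0)**2*(-13))*7 - 2702 = (((10*(1/5) + 12*1) + 0)**2*(-13))*7 - 2702 = (((2 + 12) + 0)**2*(-13))*7 - 2702 = ((14 + 0)**2*(-13))*7 - 2702 = (14**2*(-13))*7 - 2702 = (196*(-13))*7 - 2702 = -2548*7 - 2702 = -17836 - 2702 = -20538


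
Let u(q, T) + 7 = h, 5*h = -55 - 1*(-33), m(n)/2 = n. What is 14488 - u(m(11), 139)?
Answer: 72497/5 ≈ 14499.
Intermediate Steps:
m(n) = 2*n
h = -22/5 (h = (-55 - 1*(-33))/5 = (-55 + 33)/5 = (⅕)*(-22) = -22/5 ≈ -4.4000)
u(q, T) = -57/5 (u(q, T) = -7 - 22/5 = -57/5)
14488 - u(m(11), 139) = 14488 - 1*(-57/5) = 14488 + 57/5 = 72497/5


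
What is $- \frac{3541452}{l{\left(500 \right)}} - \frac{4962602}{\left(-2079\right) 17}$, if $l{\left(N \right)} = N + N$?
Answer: $- \frac{30050734009}{8835750} \approx -3401.0$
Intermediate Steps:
$l{\left(N \right)} = 2 N$
$- \frac{3541452}{l{\left(500 \right)}} - \frac{4962602}{\left(-2079\right) 17} = - \frac{3541452}{2 \cdot 500} - \frac{4962602}{\left(-2079\right) 17} = - \frac{3541452}{1000} - \frac{4962602}{-35343} = \left(-3541452\right) \frac{1}{1000} - - \frac{4962602}{35343} = - \frac{885363}{250} + \frac{4962602}{35343} = - \frac{30050734009}{8835750}$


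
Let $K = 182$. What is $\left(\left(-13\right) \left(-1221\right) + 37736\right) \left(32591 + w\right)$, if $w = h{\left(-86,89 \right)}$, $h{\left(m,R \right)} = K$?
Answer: $1756927757$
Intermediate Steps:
$h{\left(m,R \right)} = 182$
$w = 182$
$\left(\left(-13\right) \left(-1221\right) + 37736\right) \left(32591 + w\right) = \left(\left(-13\right) \left(-1221\right) + 37736\right) \left(32591 + 182\right) = \left(15873 + 37736\right) 32773 = 53609 \cdot 32773 = 1756927757$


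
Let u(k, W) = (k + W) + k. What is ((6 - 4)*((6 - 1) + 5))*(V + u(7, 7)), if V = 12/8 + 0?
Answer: 450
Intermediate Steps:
V = 3/2 (V = 12*(⅛) + 0 = 3/2 + 0 = 3/2 ≈ 1.5000)
u(k, W) = W + 2*k (u(k, W) = (W + k) + k = W + 2*k)
((6 - 4)*((6 - 1) + 5))*(V + u(7, 7)) = ((6 - 4)*((6 - 1) + 5))*(3/2 + (7 + 2*7)) = (2*(5 + 5))*(3/2 + (7 + 14)) = (2*10)*(3/2 + 21) = 20*(45/2) = 450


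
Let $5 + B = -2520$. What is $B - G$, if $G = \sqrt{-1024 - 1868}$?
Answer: $-2525 - 2 i \sqrt{723} \approx -2525.0 - 53.777 i$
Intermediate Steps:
$B = -2525$ ($B = -5 - 2520 = -2525$)
$G = 2 i \sqrt{723}$ ($G = \sqrt{-2892} = 2 i \sqrt{723} \approx 53.777 i$)
$B - G = -2525 - 2 i \sqrt{723}$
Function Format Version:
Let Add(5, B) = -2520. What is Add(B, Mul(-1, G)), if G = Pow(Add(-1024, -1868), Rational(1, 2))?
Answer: Add(-2525, Mul(-2, I, Pow(723, Rational(1, 2)))) ≈ Add(-2525.0, Mul(-53.777, I))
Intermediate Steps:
B = -2525 (B = Add(-5, -2520) = -2525)
G = Mul(2, I, Pow(723, Rational(1, 2))) (G = Pow(-2892, Rational(1, 2)) = Mul(2, I, Pow(723, Rational(1, 2))) ≈ Mul(53.777, I))
Add(B, Mul(-1, G)) = Add(-2525, Mul(-1, Mul(2, I, Pow(723, Rational(1, 2))))) = Add(-2525, Mul(-2, I, Pow(723, Rational(1, 2))))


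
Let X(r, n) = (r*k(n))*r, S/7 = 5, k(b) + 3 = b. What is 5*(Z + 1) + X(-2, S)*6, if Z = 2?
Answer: 783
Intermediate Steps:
k(b) = -3 + b
S = 35 (S = 7*5 = 35)
X(r, n) = r²*(-3 + n) (X(r, n) = (r*(-3 + n))*r = r²*(-3 + n))
5*(Z + 1) + X(-2, S)*6 = 5*(2 + 1) + ((-2)²*(-3 + 35))*6 = 5*3 + (4*32)*6 = 15 + 128*6 = 15 + 768 = 783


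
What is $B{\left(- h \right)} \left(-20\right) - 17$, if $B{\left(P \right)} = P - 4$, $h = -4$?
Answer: $-17$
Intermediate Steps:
$B{\left(P \right)} = -4 + P$ ($B{\left(P \right)} = P - 4 = -4 + P$)
$B{\left(- h \right)} \left(-20\right) - 17 = \left(-4 - -4\right) \left(-20\right) - 17 = \left(-4 + 4\right) \left(-20\right) - 17 = 0 \left(-20\right) - 17 = 0 - 17 = -17$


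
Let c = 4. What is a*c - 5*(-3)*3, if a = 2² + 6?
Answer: 85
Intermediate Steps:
a = 10 (a = 4 + 6 = 10)
a*c - 5*(-3)*3 = 10*4 - 5*(-3)*3 = 40 + 15*3 = 40 + 45 = 85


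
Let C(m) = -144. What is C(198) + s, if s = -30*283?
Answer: -8634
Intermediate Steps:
s = -8490
C(198) + s = -144 - 8490 = -8634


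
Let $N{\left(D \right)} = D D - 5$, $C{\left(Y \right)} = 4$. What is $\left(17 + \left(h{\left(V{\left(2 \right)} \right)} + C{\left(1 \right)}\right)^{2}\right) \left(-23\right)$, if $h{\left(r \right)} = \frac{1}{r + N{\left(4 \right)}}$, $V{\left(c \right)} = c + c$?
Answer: $- \frac{173558}{225} \approx -771.37$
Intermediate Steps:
$V{\left(c \right)} = 2 c$
$N{\left(D \right)} = -5 + D^{2}$ ($N{\left(D \right)} = D^{2} - 5 = -5 + D^{2}$)
$h{\left(r \right)} = \frac{1}{11 + r}$ ($h{\left(r \right)} = \frac{1}{r - \left(5 - 4^{2}\right)} = \frac{1}{r + \left(-5 + 16\right)} = \frac{1}{r + 11} = \frac{1}{11 + r}$)
$\left(17 + \left(h{\left(V{\left(2 \right)} \right)} + C{\left(1 \right)}\right)^{2}\right) \left(-23\right) = \left(17 + \left(\frac{1}{11 + 2 \cdot 2} + 4\right)^{2}\right) \left(-23\right) = \left(17 + \left(\frac{1}{11 + 4} + 4\right)^{2}\right) \left(-23\right) = \left(17 + \left(\frac{1}{15} + 4\right)^{2}\right) \left(-23\right) = \left(17 + \left(\frac{61}{15}\right)^{2}\right) \left(-23\right) = \left(17 + \frac{3721}{225}\right) \left(-23\right) = \frac{7546}{225} \left(-23\right) = - \frac{173558}{225}$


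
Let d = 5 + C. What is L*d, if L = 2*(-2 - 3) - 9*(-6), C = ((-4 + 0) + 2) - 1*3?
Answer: 0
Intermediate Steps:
C = -5 (C = (-4 + 2) - 3 = -2 - 3 = -5)
d = 0 (d = 5 - 5 = 0)
L = 44 (L = 2*(-5) + 54 = -10 + 54 = 44)
L*d = 44*0 = 0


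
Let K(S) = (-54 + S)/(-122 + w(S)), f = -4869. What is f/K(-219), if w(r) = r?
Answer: -553443/91 ≈ -6081.8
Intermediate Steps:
K(S) = (-54 + S)/(-122 + S)
f/K(-219) = -4869*(-122 - 219)/(-54 - 219) = -4869/(-273/(-341)) = -4869/((-1/341*(-273))) = -4869/273/341 = -4869*341/273 = -553443/91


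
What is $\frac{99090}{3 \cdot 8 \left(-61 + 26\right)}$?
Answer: $- \frac{3303}{28} \approx -117.96$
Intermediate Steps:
$\frac{99090}{3 \cdot 8 \left(-61 + 26\right)} = \frac{99090}{24 \left(-35\right)} = \frac{99090}{-840} = 99090 \left(- \frac{1}{840}\right) = - \frac{3303}{28}$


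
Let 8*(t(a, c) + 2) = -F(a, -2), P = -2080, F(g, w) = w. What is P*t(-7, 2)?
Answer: 3640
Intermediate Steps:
t(a, c) = -7/4 (t(a, c) = -2 + (-1*(-2))/8 = -2 + (⅛)*2 = -2 + ¼ = -7/4)
P*t(-7, 2) = -2080*(-7/4) = 3640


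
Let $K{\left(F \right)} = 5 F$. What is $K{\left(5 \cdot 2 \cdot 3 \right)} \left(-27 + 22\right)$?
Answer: $-750$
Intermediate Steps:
$K{\left(5 \cdot 2 \cdot 3 \right)} \left(-27 + 22\right) = 5 \cdot 5 \cdot 2 \cdot 3 \left(-27 + 22\right) = 5 \cdot 10 \cdot 3 \left(-5\right) = 5 \cdot 30 \left(-5\right) = 150 \left(-5\right) = -750$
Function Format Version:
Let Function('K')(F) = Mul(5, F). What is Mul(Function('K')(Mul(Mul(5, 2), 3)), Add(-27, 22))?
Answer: -750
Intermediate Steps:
Mul(Function('K')(Mul(Mul(5, 2), 3)), Add(-27, 22)) = Mul(Mul(5, Mul(Mul(5, 2), 3)), Add(-27, 22)) = Mul(Mul(5, Mul(10, 3)), -5) = Mul(Mul(5, 30), -5) = Mul(150, -5) = -750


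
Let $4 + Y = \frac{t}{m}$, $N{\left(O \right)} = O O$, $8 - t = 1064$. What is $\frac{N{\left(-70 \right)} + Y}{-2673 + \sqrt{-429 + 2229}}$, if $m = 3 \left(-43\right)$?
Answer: $- \frac{62631360}{34128283} - \frac{2108800 \sqrt{2}}{102384849} \approx -1.8643$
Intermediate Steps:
$m = -129$
$t = -1056$ ($t = 8 - 1064 = -1056$)
$N{\left(O \right)} = O^{2}$
$Y = \frac{180}{43}$ ($Y = -4 - \frac{1056}{-129} = -4 - - \frac{352}{43} = -4 + \frac{352}{43} = \frac{180}{43} \approx 4.186$)
$\frac{N{\left(-70 \right)} + Y}{-2673 + \sqrt{-429 + 2229}} = \frac{\left(-70\right)^{2} + \frac{180}{43}}{-2673 + \sqrt{-429 + 2229}} = \frac{4900 + \frac{180}{43}}{-2673 + \sqrt{1800}} = \frac{210880}{43 \left(-2673 + 30 \sqrt{2}\right)}$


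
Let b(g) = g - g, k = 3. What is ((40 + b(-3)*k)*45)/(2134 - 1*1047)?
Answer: 1800/1087 ≈ 1.6559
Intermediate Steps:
b(g) = 0
((40 + b(-3)*k)*45)/(2134 - 1*1047) = ((40 + 0*3)*45)/(2134 - 1*1047) = ((40 + 0)*45)/(2134 - 1047) = (40*45)/1087 = 1800*(1/1087) = 1800/1087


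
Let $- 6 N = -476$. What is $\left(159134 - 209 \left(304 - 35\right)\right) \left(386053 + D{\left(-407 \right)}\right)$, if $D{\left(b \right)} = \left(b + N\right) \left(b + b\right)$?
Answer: $\frac{201536689073}{3} \approx 6.7179 \cdot 10^{10}$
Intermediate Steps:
$N = \frac{238}{3}$ ($N = \left(- \frac{1}{6}\right) \left(-476\right) = \frac{238}{3} \approx 79.333$)
$D{\left(b \right)} = 2 b \left(\frac{238}{3} + b\right)$ ($D{\left(b \right)} = \left(b + \frac{238}{3}\right) \left(b + b\right) = \left(\frac{238}{3} + b\right) 2 b = 2 b \left(\frac{238}{3} + b\right)$)
$\left(159134 - 209 \left(304 - 35\right)\right) \left(386053 + D{\left(-407 \right)}\right) = \left(159134 - 209 \left(304 - 35\right)\right) \left(386053 + \frac{2}{3} \left(-407\right) \left(238 + 3 \left(-407\right)\right)\right) = \left(159134 - 56221\right) \left(386053 + \frac{2}{3} \left(-407\right) \left(238 - 1221\right)\right) = \left(159134 - 56221\right) \left(386053 + \frac{2}{3} \left(-407\right) \left(-983\right)\right) = 102913 \left(386053 + \frac{800162}{3}\right) = 102913 \cdot \frac{1958321}{3} = \frac{201536689073}{3}$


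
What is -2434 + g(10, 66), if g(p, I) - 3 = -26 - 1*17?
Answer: -2474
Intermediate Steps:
g(p, I) = -40 (g(p, I) = 3 + (-26 - 1*17) = 3 + (-26 - 17) = 3 - 43 = -40)
-2434 + g(10, 66) = -2434 - 40 = -2474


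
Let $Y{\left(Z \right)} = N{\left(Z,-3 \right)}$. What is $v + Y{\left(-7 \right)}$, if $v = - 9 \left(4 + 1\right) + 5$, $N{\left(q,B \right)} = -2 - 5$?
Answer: $-47$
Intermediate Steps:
$N{\left(q,B \right)} = -7$ ($N{\left(q,B \right)} = -2 - 5 = -7$)
$Y{\left(Z \right)} = -7$
$v = -40$ ($v = \left(-9\right) 5 + 5 = -45 + 5 = -40$)
$v + Y{\left(-7 \right)} = -40 - 7 = -47$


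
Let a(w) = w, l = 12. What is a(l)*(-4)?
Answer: -48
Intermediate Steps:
a(l)*(-4) = 12*(-4) = -48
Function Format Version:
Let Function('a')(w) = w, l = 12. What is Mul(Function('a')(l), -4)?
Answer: -48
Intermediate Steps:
Mul(Function('a')(l), -4) = Mul(12, -4) = -48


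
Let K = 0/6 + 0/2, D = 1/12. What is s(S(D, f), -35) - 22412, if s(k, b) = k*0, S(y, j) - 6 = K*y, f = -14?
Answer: -22412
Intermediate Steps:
D = 1/12 ≈ 0.083333
K = 0 (K = 0*(⅙) + 0*(½) = 0 + 0 = 0)
S(y, j) = 6 (S(y, j) = 6 + 0*y = 6 + 0 = 6)
s(k, b) = 0
s(S(D, f), -35) - 22412 = 0 - 22412 = -22412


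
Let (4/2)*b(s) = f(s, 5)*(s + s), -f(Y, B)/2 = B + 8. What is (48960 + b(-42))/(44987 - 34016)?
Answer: 16684/3657 ≈ 4.5622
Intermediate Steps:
f(Y, B) = -16 - 2*B (f(Y, B) = -2*(B + 8) = -2*(8 + B) = -16 - 2*B)
b(s) = -26*s (b(s) = ((-16 - 2*5)*(s + s))/2 = ((-16 - 10)*(2*s))/2 = (-52*s)/2 = -26*s)
(48960 + b(-42))/(44987 - 34016) = (48960 - 26*(-42))/(44987 - 34016) = (48960 + 1092)/10971 = 50052*(1/10971) = 16684/3657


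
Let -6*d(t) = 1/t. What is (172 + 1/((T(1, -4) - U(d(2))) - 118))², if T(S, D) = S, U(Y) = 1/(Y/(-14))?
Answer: 2402862361/81225 ≈ 29583.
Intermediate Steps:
d(t) = -1/(6*t)
U(Y) = -14/Y (U(Y) = 1/(Y*(-1/14)) = 1/(-Y/14) = -14/Y)
(172 + 1/((T(1, -4) - U(d(2))) - 118))² = (172 + 1/((1 - (-14)/((-⅙/2))) - 118))² = (172 + 1/((1 - (-14)/((-⅙*½))) - 118))² = (172 + 1/((1 - (-14)/(-1/12)) - 118))² = (172 + 1/((1 - (-14)*(-12)) - 118))² = (172 + 1/((1 - 1*168) - 118))² = (172 + 1/((1 - 168) - 118))² = (172 + 1/(-167 - 118))² = (172 + 1/(-285))² = (172 - 1/285)² = (49019/285)² = 2402862361/81225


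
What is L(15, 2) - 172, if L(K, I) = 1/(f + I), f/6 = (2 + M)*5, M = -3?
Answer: -4817/28 ≈ -172.04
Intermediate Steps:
f = -30 (f = 6*((2 - 3)*5) = 6*(-1*5) = 6*(-5) = -30)
L(K, I) = 1/(-30 + I)
L(15, 2) - 172 = 1/(-30 + 2) - 172 = 1/(-28) - 172 = -1/28 - 172 = -4817/28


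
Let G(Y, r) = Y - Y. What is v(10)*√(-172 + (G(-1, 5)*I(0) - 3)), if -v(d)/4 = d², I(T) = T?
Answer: -2000*I*√7 ≈ -5291.5*I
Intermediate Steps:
G(Y, r) = 0
v(d) = -4*d²
v(10)*√(-172 + (G(-1, 5)*I(0) - 3)) = (-4*10²)*√(-172 + (0*0 - 3)) = (-4*100)*√(-172 + (0 - 3)) = -400*√(-172 - 3) = -2000*I*√7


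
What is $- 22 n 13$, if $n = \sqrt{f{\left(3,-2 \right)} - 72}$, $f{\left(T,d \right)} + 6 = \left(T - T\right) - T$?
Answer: $- 2574 i \approx - 2574.0 i$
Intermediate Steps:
$f{\left(T,d \right)} = -6 - T$ ($f{\left(T,d \right)} = -6 + \left(\left(T - T\right) - T\right) = -6 + \left(0 - T\right) = -6 - T$)
$n = 9 i$ ($n = \sqrt{\left(-6 - 3\right) - 72} = \sqrt{-9 - 72} = \sqrt{-81} = 9 i \approx 9.0 i$)
$- 22 n 13 = - 22 \cdot 9 i 13 = - 198 i 13 = - 2574 i$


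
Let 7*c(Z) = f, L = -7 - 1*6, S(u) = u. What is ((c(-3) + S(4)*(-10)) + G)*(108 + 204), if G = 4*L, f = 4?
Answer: -199680/7 ≈ -28526.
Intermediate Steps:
L = -13 (L = -7 - 6 = -13)
G = -52 (G = 4*(-13) = -52)
c(Z) = 4/7 (c(Z) = (⅐)*4 = 4/7)
((c(-3) + S(4)*(-10)) + G)*(108 + 204) = ((4/7 + 4*(-10)) - 52)*(108 + 204) = ((4/7 - 40) - 52)*312 = (-276/7 - 52)*312 = -640/7*312 = -199680/7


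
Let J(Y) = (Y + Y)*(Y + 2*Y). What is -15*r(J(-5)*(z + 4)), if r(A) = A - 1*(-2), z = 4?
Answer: -18030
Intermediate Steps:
J(Y) = 6*Y² (J(Y) = (2*Y)*(3*Y) = 6*Y²)
r(A) = 2 + A (r(A) = A + 2 = 2 + A)
-15*r(J(-5)*(z + 4)) = -15*(2 + (6*(-5)²)*(4 + 4)) = -15*(2 + (6*25)*8) = -15*(2 + 150*8) = -15*(2 + 1200) = -15*1202 = -18030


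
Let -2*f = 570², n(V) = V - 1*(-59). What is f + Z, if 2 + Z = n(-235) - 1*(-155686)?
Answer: -6942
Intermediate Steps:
n(V) = 59 + V (n(V) = V + 59 = 59 + V)
f = -162450 (f = -½*570² = -½*324900 = -162450)
Z = 155508 (Z = -2 + ((59 - 235) - 1*(-155686)) = -2 + (-176 + 155686) = -2 + 155510 = 155508)
f + Z = -162450 + 155508 = -6942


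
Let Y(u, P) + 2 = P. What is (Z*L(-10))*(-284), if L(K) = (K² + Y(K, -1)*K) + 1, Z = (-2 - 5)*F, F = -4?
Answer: -1041712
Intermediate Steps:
Y(u, P) = -2 + P
Z = 28 (Z = (-2 - 5)*(-4) = -7*(-4) = 28)
L(K) = 1 + K² - 3*K (L(K) = (K² + (-2 - 1)*K) + 1 = (K² - 3*K) + 1 = 1 + K² - 3*K)
(Z*L(-10))*(-284) = (28*(1 + (-10)² - 3*(-10)))*(-284) = (28*(1 + 100 + 30))*(-284) = (28*131)*(-284) = 3668*(-284) = -1041712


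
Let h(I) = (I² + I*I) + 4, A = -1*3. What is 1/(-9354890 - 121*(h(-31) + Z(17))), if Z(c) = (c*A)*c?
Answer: -1/9483029 ≈ -1.0545e-7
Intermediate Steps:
A = -3
h(I) = 4 + 2*I² (h(I) = (I² + I²) + 4 = 2*I² + 4 = 4 + 2*I²)
Z(c) = -3*c² (Z(c) = (c*(-3))*c = (-3*c)*c = -3*c²)
1/(-9354890 - 121*(h(-31) + Z(17))) = 1/(-9354890 - 121*((4 + 2*(-31)²) - 3*17²)) = 1/(-9354890 - 121*((4 + 2*961) - 3*289)) = 1/(-9354890 - 121*((4 + 1922) - 867)) = 1/(-9354890 - 121*(1926 - 867)) = 1/(-9354890 - 121*1059) = 1/(-9354890 - 128139) = 1/(-9483029) = -1/9483029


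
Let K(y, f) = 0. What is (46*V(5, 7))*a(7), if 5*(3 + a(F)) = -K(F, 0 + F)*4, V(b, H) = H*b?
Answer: -4830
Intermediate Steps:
a(F) = -3 (a(F) = -3 + (-1*0*4)/5 = -3 + (0*4)/5 = -3 + (⅕)*0 = -3 + 0 = -3)
(46*V(5, 7))*a(7) = (46*(7*5))*(-3) = (46*35)*(-3) = 1610*(-3) = -4830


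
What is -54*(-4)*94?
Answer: 20304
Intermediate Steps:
-54*(-4)*94 = 216*94 = 20304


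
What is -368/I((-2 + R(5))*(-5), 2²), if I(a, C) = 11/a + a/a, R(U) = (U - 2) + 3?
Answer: -7360/9 ≈ -817.78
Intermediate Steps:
R(U) = 1 + U (R(U) = (-2 + U) + 3 = 1 + U)
I(a, C) = 1 + 11/a (I(a, C) = 11/a + 1 = 1 + 11/a)
-368/I((-2 + R(5))*(-5), 2²) = -368*(-5*(-2 + (1 + 5))/(11 + (-2 + (1 + 5))*(-5))) = -368*(-5*(-2 + 6)/(11 + (-2 + 6)*(-5))) = -368*(-20/(11 + 4*(-5))) = -368*(-20/(11 - 20)) = -368/((-1/20*(-9))) = -368/9/20 = -368*20/9 = -7360/9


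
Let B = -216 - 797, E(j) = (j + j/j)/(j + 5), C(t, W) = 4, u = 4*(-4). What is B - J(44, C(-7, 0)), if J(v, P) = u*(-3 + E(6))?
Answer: -11559/11 ≈ -1050.8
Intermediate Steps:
u = -16
E(j) = (1 + j)/(5 + j) (E(j) = (j + 1)/(5 + j) = (1 + j)/(5 + j))
J(v, P) = 416/11 (J(v, P) = -16*(-3 + (1 + 6)/(5 + 6)) = -16*(-3 + 7/11) = -16*(-26/11) = 416/11)
B = -1013
B - J(44, C(-7, 0)) = -1013 - 1*416/11 = -1013 - 416/11 = -11559/11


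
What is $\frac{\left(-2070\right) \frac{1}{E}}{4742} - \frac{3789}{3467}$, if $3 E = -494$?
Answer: $- \frac{4427192151}{4060806958} \approx -1.0902$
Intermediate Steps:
$E = - \frac{494}{3}$ ($E = \frac{1}{3} \left(-494\right) = - \frac{494}{3} \approx -164.67$)
$\frac{\left(-2070\right) \frac{1}{E}}{4742} - \frac{3789}{3467} = \frac{\left(-2070\right) \frac{1}{- \frac{494}{3}}}{4742} - \frac{3789}{3467} = \left(-2070\right) \left(- \frac{3}{494}\right) \frac{1}{4742} - \frac{3789}{3467} = \frac{3105}{247} \cdot \frac{1}{4742} - \frac{3789}{3467} = \frac{3105}{1171274} - \frac{3789}{3467} = - \frac{4427192151}{4060806958}$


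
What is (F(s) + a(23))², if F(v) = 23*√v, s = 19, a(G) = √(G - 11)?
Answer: 10063 + 92*√57 ≈ 10758.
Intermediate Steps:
a(G) = √(-11 + G)
(F(s) + a(23))² = (23*√19 + √(-11 + 23))² = (23*√19 + √12)² = (23*√19 + 2*√3)² = (2*√3 + 23*√19)²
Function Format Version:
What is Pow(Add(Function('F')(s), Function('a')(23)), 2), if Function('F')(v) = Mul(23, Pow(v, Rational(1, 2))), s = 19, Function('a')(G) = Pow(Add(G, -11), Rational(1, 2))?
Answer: Add(10063, Mul(92, Pow(57, Rational(1, 2)))) ≈ 10758.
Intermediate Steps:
Function('a')(G) = Pow(Add(-11, G), Rational(1, 2))
Pow(Add(Function('F')(s), Function('a')(23)), 2) = Pow(Add(Mul(23, Pow(19, Rational(1, 2))), Pow(Add(-11, 23), Rational(1, 2))), 2) = Pow(Add(Mul(23, Pow(19, Rational(1, 2))), Pow(12, Rational(1, 2))), 2) = Pow(Add(Mul(23, Pow(19, Rational(1, 2))), Mul(2, Pow(3, Rational(1, 2)))), 2) = Pow(Add(Mul(2, Pow(3, Rational(1, 2))), Mul(23, Pow(19, Rational(1, 2)))), 2)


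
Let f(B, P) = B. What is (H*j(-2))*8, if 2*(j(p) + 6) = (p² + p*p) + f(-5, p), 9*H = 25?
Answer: -100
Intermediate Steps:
H = 25/9 (H = (⅑)*25 = 25/9 ≈ 2.7778)
j(p) = -17/2 + p² (j(p) = -6 + ((p² + p*p) - 5)/2 = -6 + ((p² + p²) - 5)/2 = -6 + (2*p² - 5)/2 = -6 + (-5 + 2*p²)/2 = -6 + (-5/2 + p²) = -17/2 + p²)
(H*j(-2))*8 = (25*(-17/2 + (-2)²)/9)*8 = (25*(-17/2 + 4)/9)*8 = ((25/9)*(-9/2))*8 = -25/2*8 = -100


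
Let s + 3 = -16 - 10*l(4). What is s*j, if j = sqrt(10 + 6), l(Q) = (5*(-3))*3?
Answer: 1724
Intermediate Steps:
l(Q) = -45 (l(Q) = -15*3 = -45)
s = 431 (s = -3 + (-16 - 10*(-45)) = -3 + (-16 + 450) = -3 + 434 = 431)
j = 4 (j = sqrt(16) = 4)
s*j = 431*4 = 1724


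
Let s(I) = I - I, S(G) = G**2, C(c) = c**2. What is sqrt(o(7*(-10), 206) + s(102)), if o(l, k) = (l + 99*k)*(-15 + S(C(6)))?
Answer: 2*sqrt(6508761) ≈ 5102.5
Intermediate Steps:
s(I) = 0
o(l, k) = 1281*l + 126819*k (o(l, k) = (l + 99*k)*(-15 + (6**2)**2) = (l + 99*k)*(-15 + 36**2) = (l + 99*k)*(-15 + 1296) = (l + 99*k)*1281 = 1281*l + 126819*k)
sqrt(o(7*(-10), 206) + s(102)) = sqrt((1281*(7*(-10)) + 126819*206) + 0) = sqrt((1281*(-70) + 26124714) + 0) = sqrt((-89670 + 26124714) + 0) = sqrt(26035044 + 0) = sqrt(26035044) = 2*sqrt(6508761)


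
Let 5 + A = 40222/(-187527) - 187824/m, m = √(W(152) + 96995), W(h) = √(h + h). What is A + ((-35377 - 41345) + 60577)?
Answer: -178153016/11031 - 187824/√(96995 + 4*√19) ≈ -16753.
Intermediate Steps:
W(h) = √2*√h (W(h) = √(2*h) = √2*√h)
m = √(96995 + 4*√19) (m = √(√2*√152 + 96995) = √(√2*(2*√38) + 96995) = √(4*√19 + 96995) = √(96995 + 4*√19) ≈ 311.47)
A = -57521/11031 - 187824/√(96995 + 4*√19) (A = -5 + (40222/(-187527) - 187824/√(96995 + 4*√19)) = -5 + (40222*(-1/187527) - 187824/√(96995 + 4*√19)) = -5 + (-2366/11031 - 187824/√(96995 + 4*√19)) = -57521/11031 - 187824/√(96995 + 4*√19) ≈ -608.24)
A + ((-35377 - 41345) + 60577) = (-57521/11031 - 187824/√(96995 + 4*√19)) + ((-35377 - 41345) + 60577) = (-57521/11031 - 187824/√(96995 + 4*√19)) + (-76722 + 60577) = (-57521/11031 - 187824/√(96995 + 4*√19)) - 16145 = -178153016/11031 - 187824/√(96995 + 4*√19)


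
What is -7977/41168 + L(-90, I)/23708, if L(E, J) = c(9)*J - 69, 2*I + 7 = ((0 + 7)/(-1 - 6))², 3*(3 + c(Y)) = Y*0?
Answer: -47897199/244002736 ≈ -0.19630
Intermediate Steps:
c(Y) = -3 (c(Y) = -3 + (Y*0)/3 = -3 + (⅓)*0 = -3 + 0 = -3)
I = -3 (I = -7/2 + ((0 + 7)/(-1 - 6))²/2 = -7/2 + (7/(-7))²/2 = -7/2 + (7*(-⅐))²/2 = -7/2 + (½)*(-1)² = -7/2 + (½)*1 = -7/2 + ½ = -3)
L(E, J) = -69 - 3*J (L(E, J) = -3*J - 69 = -69 - 3*J)
-7977/41168 + L(-90, I)/23708 = -7977/41168 + (-69 - 3*(-3))/23708 = -7977*1/41168 + (-69 + 9)*(1/23708) = -7977/41168 - 60*1/23708 = -7977/41168 - 15/5927 = -47897199/244002736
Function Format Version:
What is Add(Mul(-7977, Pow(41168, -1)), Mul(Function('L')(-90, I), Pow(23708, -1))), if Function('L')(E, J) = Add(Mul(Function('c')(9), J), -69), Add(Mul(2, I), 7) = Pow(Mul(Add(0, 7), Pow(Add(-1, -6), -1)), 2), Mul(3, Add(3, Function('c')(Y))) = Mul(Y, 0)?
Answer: Rational(-47897199, 244002736) ≈ -0.19630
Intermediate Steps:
Function('c')(Y) = -3 (Function('c')(Y) = Add(-3, Mul(Rational(1, 3), Mul(Y, 0))) = Add(-3, Mul(Rational(1, 3), 0)) = Add(-3, 0) = -3)
I = -3 (I = Add(Rational(-7, 2), Mul(Rational(1, 2), Pow(Mul(Add(0, 7), Pow(Add(-1, -6), -1)), 2))) = Add(Rational(-7, 2), Mul(Rational(1, 2), Pow(Mul(7, Pow(-7, -1)), 2))) = Add(Rational(-7, 2), Mul(Rational(1, 2), Pow(Mul(7, Rational(-1, 7)), 2))) = Add(Rational(-7, 2), Mul(Rational(1, 2), Pow(-1, 2))) = Add(Rational(-7, 2), Mul(Rational(1, 2), 1)) = Add(Rational(-7, 2), Rational(1, 2)) = -3)
Function('L')(E, J) = Add(-69, Mul(-3, J)) (Function('L')(E, J) = Add(Mul(-3, J), -69) = Add(-69, Mul(-3, J)))
Add(Mul(-7977, Pow(41168, -1)), Mul(Function('L')(-90, I), Pow(23708, -1))) = Add(Mul(-7977, Pow(41168, -1)), Mul(Add(-69, Mul(-3, -3)), Pow(23708, -1))) = Add(Mul(-7977, Rational(1, 41168)), Mul(Add(-69, 9), Rational(1, 23708))) = Add(Rational(-7977, 41168), Mul(-60, Rational(1, 23708))) = Add(Rational(-7977, 41168), Rational(-15, 5927)) = Rational(-47897199, 244002736)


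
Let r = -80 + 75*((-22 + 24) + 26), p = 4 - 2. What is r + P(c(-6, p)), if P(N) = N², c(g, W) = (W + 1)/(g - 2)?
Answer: 129289/64 ≈ 2020.1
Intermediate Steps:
p = 2
c(g, W) = (1 + W)/(-2 + g)
r = 2020 (r = -80 + 75*(2 + 26) = -80 + 75*28 = -80 + 2100 = 2020)
r + P(c(-6, p)) = 2020 + ((1 + 2)/(-2 - 6))² = 2020 + (3/(-8))² = 2020 + (-⅛*3)² = 2020 + (-3/8)² = 2020 + 9/64 = 129289/64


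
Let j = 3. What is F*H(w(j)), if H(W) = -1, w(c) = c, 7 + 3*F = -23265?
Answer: 23272/3 ≈ 7757.3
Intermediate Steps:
F = -23272/3 (F = -7/3 + (⅓)*(-23265) = -7/3 - 7755 = -23272/3 ≈ -7757.3)
F*H(w(j)) = -23272/3*(-1) = 23272/3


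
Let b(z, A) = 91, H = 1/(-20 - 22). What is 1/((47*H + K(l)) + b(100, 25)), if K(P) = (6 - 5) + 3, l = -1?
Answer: 42/3943 ≈ 0.010652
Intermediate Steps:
H = -1/42 (H = 1/(-42) = -1/42 ≈ -0.023810)
K(P) = 4 (K(P) = 1 + 3 = 4)
1/((47*H + K(l)) + b(100, 25)) = 1/((47*(-1/42) + 4) + 91) = 1/((-47/42 + 4) + 91) = 1/(121/42 + 91) = 1/(3943/42) = 42/3943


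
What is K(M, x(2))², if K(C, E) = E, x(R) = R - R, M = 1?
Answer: 0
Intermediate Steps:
x(R) = 0
K(M, x(2))² = 0² = 0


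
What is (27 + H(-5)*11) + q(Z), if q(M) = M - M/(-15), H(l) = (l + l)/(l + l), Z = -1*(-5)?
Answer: 130/3 ≈ 43.333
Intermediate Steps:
Z = 5
H(l) = 1 (H(l) = (2*l)/((2*l)) = (2*l)*(1/(2*l)) = 1)
q(M) = 16*M/15 (q(M) = M - M*(-1)/15 = M - (-1)*M/15 = M + M/15 = 16*M/15)
(27 + H(-5)*11) + q(Z) = (27 + 1*11) + (16/15)*5 = (27 + 11) + 16/3 = 38 + 16/3 = 130/3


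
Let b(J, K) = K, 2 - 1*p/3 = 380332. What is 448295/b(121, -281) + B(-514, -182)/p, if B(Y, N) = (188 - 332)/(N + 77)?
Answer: -2983750655873/1870272775 ≈ -1595.4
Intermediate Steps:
p = -1140990 (p = 6 - 3*380332 = 6 - 1140996 = -1140990)
B(Y, N) = -144/(77 + N)
448295/b(121, -281) + B(-514, -182)/p = 448295/(-281) - 144/(77 - 182)/(-1140990) = 448295*(-1/281) - 144/(-105)*(-1/1140990) = -448295/281 - 144*(-1/105)*(-1/1140990) = -448295/281 + (48/35)*(-1/1140990) = -448295/281 - 8/6655775 = -2983750655873/1870272775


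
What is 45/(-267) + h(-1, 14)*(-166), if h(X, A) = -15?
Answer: 221595/89 ≈ 2489.8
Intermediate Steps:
45/(-267) + h(-1, 14)*(-166) = 45/(-267) - 15*(-166) = 45*(-1/267) + 2490 = -15/89 + 2490 = 221595/89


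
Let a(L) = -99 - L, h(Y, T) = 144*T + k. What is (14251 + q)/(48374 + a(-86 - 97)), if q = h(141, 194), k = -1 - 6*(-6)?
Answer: 21111/24229 ≈ 0.87131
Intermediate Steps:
k = 35 (k = -1 + 36 = 35)
h(Y, T) = 35 + 144*T (h(Y, T) = 144*T + 35 = 35 + 144*T)
q = 27971 (q = 35 + 144*194 = 35 + 27936 = 27971)
(14251 + q)/(48374 + a(-86 - 97)) = (14251 + 27971)/(48374 + (-99 - (-86 - 97))) = 42222/(48374 + (-99 - 1*(-183))) = 42222/(48374 + (-99 + 183)) = 42222/(48374 + 84) = 42222/48458 = 42222*(1/48458) = 21111/24229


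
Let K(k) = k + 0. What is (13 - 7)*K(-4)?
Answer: -24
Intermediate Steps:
K(k) = k
(13 - 7)*K(-4) = (13 - 7)*(-4) = 6*(-4) = -24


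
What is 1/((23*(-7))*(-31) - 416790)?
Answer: -1/411799 ≈ -2.4284e-6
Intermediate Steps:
1/((23*(-7))*(-31) - 416790) = 1/(-161*(-31) - 416790) = 1/(4991 - 416790) = 1/(-411799) = -1/411799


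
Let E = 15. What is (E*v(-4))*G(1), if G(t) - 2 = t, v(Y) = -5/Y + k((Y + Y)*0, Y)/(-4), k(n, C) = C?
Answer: 405/4 ≈ 101.25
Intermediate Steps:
v(Y) = -5/Y - Y/4 (v(Y) = -5/Y + Y/(-4) = -5/Y + Y*(-¼) = -5/Y - Y/4)
G(t) = 2 + t
(E*v(-4))*G(1) = (15*(-5/(-4) - ¼*(-4)))*(2 + 1) = (15*(-5*(-¼) + 1))*3 = (15*(5/4 + 1))*3 = (15*(9/4))*3 = (135/4)*3 = 405/4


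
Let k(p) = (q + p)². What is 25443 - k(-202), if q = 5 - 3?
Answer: -14557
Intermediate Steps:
q = 2
k(p) = (2 + p)²
25443 - k(-202) = 25443 - (2 - 202)² = 25443 - 1*(-200)² = 25443 - 1*40000 = 25443 - 40000 = -14557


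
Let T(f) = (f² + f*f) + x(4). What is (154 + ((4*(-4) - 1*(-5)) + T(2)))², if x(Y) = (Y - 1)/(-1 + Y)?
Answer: 23104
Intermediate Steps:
x(Y) = 1 (x(Y) = (-1 + Y)/(-1 + Y) = 1)
T(f) = 1 + 2*f² (T(f) = (f² + f*f) + 1 = (f² + f²) + 1 = 2*f² + 1 = 1 + 2*f²)
(154 + ((4*(-4) - 1*(-5)) + T(2)))² = (154 + ((4*(-4) - 1*(-5)) + (1 + 2*2²)))² = (154 + ((-16 + 5) + (1 + 2*4)))² = (154 + (-11 + (1 + 8)))² = (154 + (-11 + 9))² = (154 - 2)² = 152² = 23104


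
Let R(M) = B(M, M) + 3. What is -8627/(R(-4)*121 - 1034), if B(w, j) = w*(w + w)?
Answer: -8627/3201 ≈ -2.6951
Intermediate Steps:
B(w, j) = 2*w**2 (B(w, j) = w*(2*w) = 2*w**2)
R(M) = 3 + 2*M**2 (R(M) = 2*M**2 + 3 = 3 + 2*M**2)
-8627/(R(-4)*121 - 1034) = -8627/((3 + 2*(-4)**2)*121 - 1034) = -8627/((3 + 2*16)*121 - 1034) = -8627/((3 + 32)*121 - 1034) = -8627/(35*121 - 1034) = -8627/(4235 - 1034) = -8627/3201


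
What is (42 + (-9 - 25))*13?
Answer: 104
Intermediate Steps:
(42 + (-9 - 25))*13 = (42 - 34)*13 = 8*13 = 104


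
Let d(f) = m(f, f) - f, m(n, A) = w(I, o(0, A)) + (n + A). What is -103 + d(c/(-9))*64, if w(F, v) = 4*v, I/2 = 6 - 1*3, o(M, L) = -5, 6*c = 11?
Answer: -37693/27 ≈ -1396.0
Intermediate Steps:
c = 11/6 (c = (⅙)*11 = 11/6 ≈ 1.8333)
I = 6 (I = 2*(6 - 1*3) = 2*(6 - 3) = 2*3 = 6)
m(n, A) = -20 + A + n (m(n, A) = 4*(-5) + (n + A) = -20 + (A + n) = -20 + A + n)
d(f) = -20 + f (d(f) = (-20 + f + f) - f = (-20 + 2*f) - f = -20 + f)
-103 + d(c/(-9))*64 = -103 + (-20 + (11/6)/(-9))*64 = -103 + (-20 + (11/6)*(-⅑))*64 = -103 + (-20 - 11/54)*64 = -103 - 1091/54*64 = -103 - 34912/27 = -37693/27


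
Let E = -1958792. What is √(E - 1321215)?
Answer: I*√3280007 ≈ 1811.1*I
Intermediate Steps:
√(E - 1321215) = √(-1958792 - 1321215) = √(-3280007) = I*√3280007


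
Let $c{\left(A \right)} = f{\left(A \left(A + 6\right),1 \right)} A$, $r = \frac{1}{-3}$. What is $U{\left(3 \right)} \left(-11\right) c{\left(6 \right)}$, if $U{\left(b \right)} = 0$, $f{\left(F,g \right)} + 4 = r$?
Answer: $0$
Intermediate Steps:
$r = - \frac{1}{3} \approx -0.33333$
$f{\left(F,g \right)} = - \frac{13}{3}$ ($f{\left(F,g \right)} = -4 - \frac{1}{3} = - \frac{13}{3}$)
$c{\left(A \right)} = - \frac{13 A}{3}$
$U{\left(3 \right)} \left(-11\right) c{\left(6 \right)} = 0 \left(-11\right) \left(\left(- \frac{13}{3}\right) 6\right) = 0 \left(-26\right) = 0$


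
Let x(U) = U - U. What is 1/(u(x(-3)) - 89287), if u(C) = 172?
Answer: -1/89115 ≈ -1.1221e-5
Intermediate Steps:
x(U) = 0
1/(u(x(-3)) - 89287) = 1/(172 - 89287) = 1/(-89115) = -1/89115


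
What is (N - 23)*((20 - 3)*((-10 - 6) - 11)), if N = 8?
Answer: 6885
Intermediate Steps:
(N - 23)*((20 - 3)*((-10 - 6) - 11)) = (8 - 23)*((20 - 3)*((-10 - 6) - 11)) = -255*(-16 - 11) = -255*(-27) = -15*(-459) = 6885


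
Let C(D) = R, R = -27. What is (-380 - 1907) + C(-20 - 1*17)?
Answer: -2314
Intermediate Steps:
C(D) = -27
(-380 - 1907) + C(-20 - 1*17) = (-380 - 1907) - 27 = -2287 - 27 = -2314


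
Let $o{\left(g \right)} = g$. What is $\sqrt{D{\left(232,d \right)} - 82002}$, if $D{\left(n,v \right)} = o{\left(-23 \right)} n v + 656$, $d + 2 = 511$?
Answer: $i \sqrt{2797370} \approx 1672.5 i$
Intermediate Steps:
$d = 509$ ($d = -2 + 511 = 509$)
$D{\left(n,v \right)} = 656 - 23 n v$ ($D{\left(n,v \right)} = - 23 n v + 656 = 656 - 23 n v$)
$\sqrt{D{\left(232,d \right)} - 82002} = \sqrt{\left(656 - 5336 \cdot 509\right) - 82002} = \sqrt{\left(656 - 2716024\right) - 82002} = \sqrt{-2715368 - 82002} = \sqrt{-2797370} = i \sqrt{2797370}$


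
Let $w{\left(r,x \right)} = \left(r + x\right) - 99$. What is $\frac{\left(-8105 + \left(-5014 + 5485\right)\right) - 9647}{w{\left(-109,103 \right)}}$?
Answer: $\frac{17281}{105} \approx 164.58$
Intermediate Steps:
$w{\left(r,x \right)} = -99 + r + x$
$\frac{\left(-8105 + \left(-5014 + 5485\right)\right) - 9647}{w{\left(-109,103 \right)}} = \frac{\left(-8105 + \left(-5014 + 5485\right)\right) - 9647}{-99 - 109 + 103} = \frac{\left(-8105 + 471\right) - 9647}{-105} = \left(-7634 - 9647\right) \left(- \frac{1}{105}\right) = \left(-17281\right) \left(- \frac{1}{105}\right) = \frac{17281}{105}$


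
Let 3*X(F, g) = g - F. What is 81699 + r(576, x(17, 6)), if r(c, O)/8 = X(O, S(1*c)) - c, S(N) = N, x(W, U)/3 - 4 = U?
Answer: 78547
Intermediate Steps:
x(W, U) = 12 + 3*U
X(F, g) = -F/3 + g/3 (X(F, g) = (g - F)/3 = -F/3 + g/3)
r(c, O) = -16*c/3 - 8*O/3 (r(c, O) = 8*((-O/3 + (1*c)/3) - c) = 8*((-O/3 + c/3) - c) = 8*(-2*c/3 - O/3) = -16*c/3 - 8*O/3)
81699 + r(576, x(17, 6)) = 81699 + (-16/3*576 - 8*(12 + 3*6)/3) = 81699 + (-3072 - 8*(12 + 18)/3) = 81699 + (-3072 - 8/3*30) = 81699 + (-3072 - 80) = 81699 - 3152 = 78547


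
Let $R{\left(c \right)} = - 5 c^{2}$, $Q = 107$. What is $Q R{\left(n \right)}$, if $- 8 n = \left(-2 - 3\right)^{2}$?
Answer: $- \frac{334375}{64} \approx -5224.6$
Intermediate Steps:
$n = - \frac{25}{8}$ ($n = - \frac{\left(-2 - 3\right)^{2}}{8} = - \frac{\left(-5\right)^{2}}{8} = \left(- \frac{1}{8}\right) 25 = - \frac{25}{8} \approx -3.125$)
$Q R{\left(n \right)} = 107 \left(- 5 \left(- \frac{25}{8}\right)^{2}\right) = 107 \left(\left(-5\right) \frac{625}{64}\right) = 107 \left(- \frac{3125}{64}\right) = - \frac{334375}{64}$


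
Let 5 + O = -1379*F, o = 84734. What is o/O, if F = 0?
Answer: -84734/5 ≈ -16947.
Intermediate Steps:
O = -5 (O = -5 - 1379*0 = -5 + 0 = -5)
o/O = 84734/(-5) = 84734*(-1/5) = -84734/5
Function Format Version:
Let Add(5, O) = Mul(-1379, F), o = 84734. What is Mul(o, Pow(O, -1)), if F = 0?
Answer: Rational(-84734, 5) ≈ -16947.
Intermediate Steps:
O = -5 (O = Add(-5, Mul(-1379, 0)) = Add(-5, 0) = -5)
Mul(o, Pow(O, -1)) = Mul(84734, Pow(-5, -1)) = Mul(84734, Rational(-1, 5)) = Rational(-84734, 5)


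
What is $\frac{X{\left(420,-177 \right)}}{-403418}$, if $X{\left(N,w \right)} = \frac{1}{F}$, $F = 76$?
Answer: $- \frac{1}{30659768} \approx -3.2616 \cdot 10^{-8}$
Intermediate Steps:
$X{\left(N,w \right)} = \frac{1}{76}$
$\frac{X{\left(420,-177 \right)}}{-403418} = \frac{1}{76 \left(-403418\right)} = \frac{1}{76} \left(- \frac{1}{403418}\right) = - \frac{1}{30659768}$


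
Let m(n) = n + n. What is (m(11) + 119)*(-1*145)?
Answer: -20445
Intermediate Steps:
m(n) = 2*n
(m(11) + 119)*(-1*145) = (2*11 + 119)*(-1*145) = (22 + 119)*(-145) = 141*(-145) = -20445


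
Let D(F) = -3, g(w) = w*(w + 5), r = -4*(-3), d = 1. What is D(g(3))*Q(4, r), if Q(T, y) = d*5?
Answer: -15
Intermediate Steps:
r = 12
Q(T, y) = 5 (Q(T, y) = 1*5 = 5)
g(w) = w*(5 + w)
D(g(3))*Q(4, r) = -3*5 = -15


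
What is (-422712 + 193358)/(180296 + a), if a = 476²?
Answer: -114677/203436 ≈ -0.56370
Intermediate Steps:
a = 226576
(-422712 + 193358)/(180296 + a) = (-422712 + 193358)/(180296 + 226576) = -229354/406872 = -229354*1/406872 = -114677/203436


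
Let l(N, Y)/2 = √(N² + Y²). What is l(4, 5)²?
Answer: 164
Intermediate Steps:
l(N, Y) = 2*√(N² + Y²)
l(4, 5)² = (2*√(4² + 5²))² = (2*√(16 + 25))² = (2*√41)² = 164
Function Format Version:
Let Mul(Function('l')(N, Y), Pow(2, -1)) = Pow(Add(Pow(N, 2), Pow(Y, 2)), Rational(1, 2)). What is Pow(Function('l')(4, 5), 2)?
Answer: 164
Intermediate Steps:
Function('l')(N, Y) = Mul(2, Pow(Add(Pow(N, 2), Pow(Y, 2)), Rational(1, 2)))
Pow(Function('l')(4, 5), 2) = Pow(Mul(2, Pow(Add(Pow(4, 2), Pow(5, 2)), Rational(1, 2))), 2) = Pow(Mul(2, Pow(Add(16, 25), Rational(1, 2))), 2) = Pow(Mul(2, Pow(41, Rational(1, 2))), 2) = 164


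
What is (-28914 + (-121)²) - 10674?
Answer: -24947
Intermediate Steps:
(-28914 + (-121)²) - 10674 = (-28914 + 14641) - 10674 = -14273 - 10674 = -24947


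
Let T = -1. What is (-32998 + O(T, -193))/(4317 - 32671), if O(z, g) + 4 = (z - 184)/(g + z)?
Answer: 6402203/5500676 ≈ 1.1639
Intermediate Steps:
O(z, g) = -4 + (-184 + z)/(g + z) (O(z, g) = -4 + (z - 184)/(g + z) = -4 + (-184 + z)/(g + z))
(-32998 + O(T, -193))/(4317 - 32671) = (-32998 + (-184 - 4*(-193) - 3*(-1))/(-193 - 1))/(4317 - 32671) = (-32998 + (-184 + 772 + 3)/(-194))/(-28354) = (-32998 - 1/194*591)*(-1/28354) = (-32998 - 591/194)*(-1/28354) = -6402203/194*(-1/28354) = 6402203/5500676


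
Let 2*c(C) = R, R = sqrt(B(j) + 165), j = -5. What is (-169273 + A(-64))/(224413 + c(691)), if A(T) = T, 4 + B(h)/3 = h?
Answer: -76002848362/100722389069 + 169337*sqrt(138)/100722389069 ≈ -0.75456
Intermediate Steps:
B(h) = -12 + 3*h
R = sqrt(138) (R = sqrt((-12 + 3*(-5)) + 165) = sqrt((-12 - 15) + 165) = sqrt(-27 + 165) = sqrt(138) ≈ 11.747)
c(C) = sqrt(138)/2
(-169273 + A(-64))/(224413 + c(691)) = (-169273 - 64)/(224413 + sqrt(138)/2) = -169337/(224413 + sqrt(138)/2)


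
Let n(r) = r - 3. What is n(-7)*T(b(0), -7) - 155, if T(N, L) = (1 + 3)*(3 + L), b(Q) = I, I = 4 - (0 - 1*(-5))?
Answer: 5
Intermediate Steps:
n(r) = -3 + r
I = -1 (I = 4 - (0 + 5) = 4 - 1*5 = 4 - 5 = -1)
b(Q) = -1
T(N, L) = 12 + 4*L (T(N, L) = 4*(3 + L) = 12 + 4*L)
n(-7)*T(b(0), -7) - 155 = (-3 - 7)*(12 + 4*(-7)) - 155 = -10*(12 - 28) - 155 = -10*(-16) - 155 = 160 - 155 = 5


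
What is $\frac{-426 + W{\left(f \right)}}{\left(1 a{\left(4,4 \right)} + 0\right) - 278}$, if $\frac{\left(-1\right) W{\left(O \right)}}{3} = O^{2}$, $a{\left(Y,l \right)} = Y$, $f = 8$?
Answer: $\frac{309}{137} \approx 2.2555$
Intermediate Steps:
$W{\left(O \right)} = - 3 O^{2}$
$\frac{-426 + W{\left(f \right)}}{\left(1 a{\left(4,4 \right)} + 0\right) - 278} = \frac{-426 - 3 \cdot 8^{2}}{\left(1 \cdot 4 + 0\right) - 278} = \frac{-426 - 192}{\left(4 + 0\right) - 278} = \frac{-426 - 192}{4 - 278} = - \frac{618}{-274} = \left(-618\right) \left(- \frac{1}{274}\right) = \frac{309}{137}$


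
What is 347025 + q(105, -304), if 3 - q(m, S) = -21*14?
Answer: 347322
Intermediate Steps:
q(m, S) = 297 (q(m, S) = 3 - (-21)*14 = 3 - 1*(-294) = 3 + 294 = 297)
347025 + q(105, -304) = 347025 + 297 = 347322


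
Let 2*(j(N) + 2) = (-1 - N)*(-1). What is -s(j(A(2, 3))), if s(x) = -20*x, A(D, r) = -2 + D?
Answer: -30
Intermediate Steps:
j(N) = -3/2 + N/2 (j(N) = -2 + ((-1 - N)*(-1))/2 = -2 + (1 + N)/2 = -2 + (½ + N/2) = -3/2 + N/2)
-s(j(A(2, 3))) = -(-20)*(-3/2 + (-2 + 2)/2) = -(-20)*(-3/2 + (½)*0) = -(-20)*(-3/2 + 0) = -(-20)*(-3)/2 = -1*30 = -30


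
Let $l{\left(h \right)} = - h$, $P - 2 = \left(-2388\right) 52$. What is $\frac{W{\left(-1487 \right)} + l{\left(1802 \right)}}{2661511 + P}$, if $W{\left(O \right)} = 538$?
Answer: $- \frac{1264}{2537337} \approx -0.00049816$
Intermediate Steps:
$P = -124174$ ($P = 2 - 124176 = -124174$)
$\frac{W{\left(-1487 \right)} + l{\left(1802 \right)}}{2661511 + P} = \frac{538 - 1802}{2661511 - 124174} = \frac{538 - 1802}{2537337} = \left(-1264\right) \frac{1}{2537337} = - \frac{1264}{2537337}$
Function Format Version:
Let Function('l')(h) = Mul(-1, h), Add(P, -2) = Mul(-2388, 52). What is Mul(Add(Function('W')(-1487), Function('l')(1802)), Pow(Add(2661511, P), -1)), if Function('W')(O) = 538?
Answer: Rational(-1264, 2537337) ≈ -0.00049816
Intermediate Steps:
P = -124174 (P = Add(2, Mul(-2388, 52)) = Add(2, -124176) = -124174)
Mul(Add(Function('W')(-1487), Function('l')(1802)), Pow(Add(2661511, P), -1)) = Mul(Add(538, Mul(-1, 1802)), Pow(Add(2661511, -124174), -1)) = Mul(Add(538, -1802), Pow(2537337, -1)) = Mul(-1264, Rational(1, 2537337)) = Rational(-1264, 2537337)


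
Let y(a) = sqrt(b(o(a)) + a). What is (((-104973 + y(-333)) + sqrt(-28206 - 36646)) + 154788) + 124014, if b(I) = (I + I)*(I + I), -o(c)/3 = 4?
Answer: 173829 + 9*sqrt(3) + 2*I*sqrt(16213) ≈ 1.7384e+5 + 254.66*I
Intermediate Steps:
o(c) = -12 (o(c) = -3*4 = -12)
b(I) = 4*I**2 (b(I) = (2*I)*(2*I) = 4*I**2)
y(a) = sqrt(576 + a) (y(a) = sqrt(4*(-12)**2 + a) = sqrt(4*144 + a) = sqrt(576 + a))
(((-104973 + y(-333)) + sqrt(-28206 - 36646)) + 154788) + 124014 = (((-104973 + sqrt(576 - 333)) + sqrt(-28206 - 36646)) + 154788) + 124014 = (((-104973 + sqrt(243)) + sqrt(-64852)) + 154788) + 124014 = (((-104973 + 9*sqrt(3)) + 2*I*sqrt(16213)) + 154788) + 124014 = ((-104973 + 9*sqrt(3) + 2*I*sqrt(16213)) + 154788) + 124014 = (49815 + 9*sqrt(3) + 2*I*sqrt(16213)) + 124014 = 173829 + 9*sqrt(3) + 2*I*sqrt(16213)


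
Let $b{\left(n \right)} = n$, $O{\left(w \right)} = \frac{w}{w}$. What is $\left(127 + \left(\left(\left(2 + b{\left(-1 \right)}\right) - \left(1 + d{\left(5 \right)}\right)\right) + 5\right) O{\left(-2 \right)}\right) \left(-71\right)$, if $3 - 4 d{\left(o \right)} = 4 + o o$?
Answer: $- \frac{19667}{2} \approx -9833.5$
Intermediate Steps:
$O{\left(w \right)} = 1$
$d{\left(o \right)} = - \frac{1}{4} - \frac{o^{2}}{4}$ ($d{\left(o \right)} = \frac{3}{4} - \frac{4 + o o}{4} = \frac{3}{4} - \frac{4 + o^{2}}{4} = \frac{3}{4} - \left(1 + \frac{o^{2}}{4}\right) = - \frac{1}{4} - \frac{o^{2}}{4}$)
$\left(127 + \left(\left(\left(2 + b{\left(-1 \right)}\right) - \left(1 + d{\left(5 \right)}\right)\right) + 5\right) O{\left(-2 \right)}\right) \left(-71\right) = \left(127 + \left(\left(\left(2 - 1\right) - \left(\frac{3}{4} - \frac{25}{4}\right)\right) + 5\right) 1\right) \left(-71\right) = \left(127 + \left(\left(1 - \left(\frac{3}{4} - \frac{25}{4}\right)\right) + 5\right) 1\right) \left(-71\right) = \left(127 + \left(\left(1 - - \frac{11}{2}\right) + 5\right) 1\right) \left(-71\right) = \left(127 + \left(\left(1 + \left(-1 + \frac{13}{2}\right)\right) + 5\right) 1\right) \left(-71\right) = \left(127 + \left(\left(1 + \frac{11}{2}\right) + 5\right) 1\right) \left(-71\right) = \left(127 + \left(\frac{13}{2} + 5\right) 1\right) \left(-71\right) = \left(127 + \frac{23}{2} \cdot 1\right) \left(-71\right) = \left(127 + \frac{23}{2}\right) \left(-71\right) = \frac{277}{2} \left(-71\right) = - \frac{19667}{2}$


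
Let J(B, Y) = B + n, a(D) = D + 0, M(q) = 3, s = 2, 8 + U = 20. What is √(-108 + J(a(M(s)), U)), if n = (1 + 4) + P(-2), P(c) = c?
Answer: I*√102 ≈ 10.1*I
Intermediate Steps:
U = 12 (U = -8 + 20 = 12)
a(D) = D
n = 3 (n = (1 + 4) - 2 = 5 - 2 = 3)
J(B, Y) = 3 + B (J(B, Y) = B + 3 = 3 + B)
√(-108 + J(a(M(s)), U)) = √(-108 + (3 + 3)) = √(-108 + 6) = √(-102) = I*√102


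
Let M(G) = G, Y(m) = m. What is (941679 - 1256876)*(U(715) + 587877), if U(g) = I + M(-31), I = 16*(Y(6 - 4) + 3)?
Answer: -185312511422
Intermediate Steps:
I = 80 (I = 16*((6 - 4) + 3) = 16*(2 + 3) = 16*5 = 80)
U(g) = 49 (U(g) = 80 - 31 = 49)
(941679 - 1256876)*(U(715) + 587877) = (941679 - 1256876)*(49 + 587877) = -315197*587926 = -185312511422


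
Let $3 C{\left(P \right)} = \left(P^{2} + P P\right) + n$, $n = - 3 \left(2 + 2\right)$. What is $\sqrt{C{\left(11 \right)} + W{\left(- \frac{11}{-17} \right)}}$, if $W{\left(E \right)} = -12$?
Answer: $\frac{\sqrt{582}}{3} \approx 8.0416$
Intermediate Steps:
$n = -12$ ($n = \left(-3\right) 4 = -12$)
$C{\left(P \right)} = -4 + \frac{2 P^{2}}{3}$ ($C{\left(P \right)} = \frac{\left(P^{2} + P P\right) - 12}{3} = \frac{\left(P^{2} + P^{2}\right) - 12}{3} = \frac{2 P^{2} - 12}{3} = \frac{-12 + 2 P^{2}}{3} = -4 + \frac{2 P^{2}}{3}$)
$\sqrt{C{\left(11 \right)} + W{\left(- \frac{11}{-17} \right)}} = \sqrt{\left(-4 + \frac{2 \cdot 11^{2}}{3}\right) - 12} = \sqrt{\left(-4 + \frac{2}{3} \cdot 121\right) - 12} = \sqrt{\left(-4 + \frac{242}{3}\right) - 12} = \sqrt{\frac{230}{3} - 12} = \sqrt{\frac{194}{3}} = \frac{\sqrt{582}}{3}$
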